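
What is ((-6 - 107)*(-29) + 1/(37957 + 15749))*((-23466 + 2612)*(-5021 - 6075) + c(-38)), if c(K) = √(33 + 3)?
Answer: 20362218070001185/26853 ≈ 7.5829e+11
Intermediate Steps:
c(K) = 6 (c(K) = √36 = 6)
((-6 - 107)*(-29) + 1/(37957 + 15749))*((-23466 + 2612)*(-5021 - 6075) + c(-38)) = ((-6 - 107)*(-29) + 1/(37957 + 15749))*((-23466 + 2612)*(-5021 - 6075) + 6) = (-113*(-29) + 1/53706)*(-20854*(-11096) + 6) = (3277 + 1/53706)*(231395984 + 6) = (175994563/53706)*231395990 = 20362218070001185/26853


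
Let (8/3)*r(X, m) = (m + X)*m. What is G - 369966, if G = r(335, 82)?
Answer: -1428573/4 ≈ -3.5714e+5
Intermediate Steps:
r(X, m) = 3*m*(X + m)/8 (r(X, m) = 3*((m + X)*m)/8 = 3*((X + m)*m)/8 = 3*(m*(X + m))/8 = 3*m*(X + m)/8)
G = 51291/4 (G = (3/8)*82*(335 + 82) = (3/8)*82*417 = 51291/4 ≈ 12823.)
G - 369966 = 51291/4 - 369966 = -1428573/4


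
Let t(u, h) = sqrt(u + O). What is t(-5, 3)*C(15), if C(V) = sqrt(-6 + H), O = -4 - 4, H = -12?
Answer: -3*sqrt(26) ≈ -15.297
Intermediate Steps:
O = -8
t(u, h) = sqrt(-8 + u) (t(u, h) = sqrt(u - 8) = sqrt(-8 + u))
C(V) = 3*I*sqrt(2) (C(V) = sqrt(-6 - 12) = sqrt(-18) = 3*I*sqrt(2))
t(-5, 3)*C(15) = sqrt(-8 - 5)*(3*I*sqrt(2)) = sqrt(-13)*(3*I*sqrt(2)) = (I*sqrt(13))*(3*I*sqrt(2)) = -3*sqrt(26)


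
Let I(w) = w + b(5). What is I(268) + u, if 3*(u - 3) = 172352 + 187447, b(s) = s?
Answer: 120209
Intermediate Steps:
I(w) = 5 + w (I(w) = w + 5 = 5 + w)
u = 119936 (u = 3 + (172352 + 187447)/3 = 3 + (⅓)*359799 = 3 + 119933 = 119936)
I(268) + u = (5 + 268) + 119936 = 273 + 119936 = 120209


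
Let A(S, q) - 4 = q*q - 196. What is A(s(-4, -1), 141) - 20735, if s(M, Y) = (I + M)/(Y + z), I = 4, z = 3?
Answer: -1046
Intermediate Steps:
s(M, Y) = (4 + M)/(3 + Y) (s(M, Y) = (4 + M)/(Y + 3) = (4 + M)/(3 + Y))
A(S, q) = -192 + q² (A(S, q) = 4 + (q*q - 196) = 4 + (q² - 196) = 4 + (-196 + q²) = -192 + q²)
A(s(-4, -1), 141) - 20735 = (-192 + 141²) - 20735 = (-192 + 19881) - 20735 = 19689 - 20735 = -1046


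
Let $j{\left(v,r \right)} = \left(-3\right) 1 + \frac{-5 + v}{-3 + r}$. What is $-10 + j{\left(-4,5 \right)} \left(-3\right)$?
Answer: $\frac{25}{2} \approx 12.5$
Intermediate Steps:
$j{\left(v,r \right)} = -3 + \frac{-5 + v}{-3 + r}$
$-10 + j{\left(-4,5 \right)} \left(-3\right) = -10 + \frac{4 - 4 - 15}{-3 + 5} \left(-3\right) = -10 + \frac{4 - 4 - 15}{2} \left(-3\right) = -10 + \frac{1}{2} \left(-15\right) \left(-3\right) = -10 - - \frac{45}{2} = -10 + \frac{45}{2} = \frac{25}{2}$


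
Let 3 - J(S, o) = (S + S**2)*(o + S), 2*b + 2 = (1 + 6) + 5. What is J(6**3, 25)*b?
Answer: -56480745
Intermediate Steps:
b = 5 (b = -1 + ((1 + 6) + 5)/2 = -1 + (7 + 5)/2 = -1 + (1/2)*12 = -1 + 6 = 5)
J(S, o) = 3 - (S + o)*(S + S**2) (J(S, o) = 3 - (S + S**2)*(o + S) = 3 - (S + S**2)*(S + o) = 3 - (S + o)*(S + S**2))
J(6**3, 25)*b = (3 - (6**3)**2 - (6**3)**3 - 1*6**3*25 - 1*25*(6**3)**2)*5 = (3 - 1*216**2 - 1*216**3 - 1*216*25 - 1*25*216**2)*5 = (3 - 1*46656 - 1*10077696 - 5400 - 1*25*46656)*5 = (3 - 46656 - 10077696 - 5400 - 1166400)*5 = -11296149*5 = -56480745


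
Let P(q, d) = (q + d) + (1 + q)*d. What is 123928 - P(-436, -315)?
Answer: -12346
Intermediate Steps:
P(q, d) = d + q + d*(1 + q) (P(q, d) = (d + q) + d*(1 + q) = d + q + d*(1 + q))
123928 - P(-436, -315) = 123928 - (-436 + 2*(-315) - 315*(-436)) = 123928 - (-436 - 630 + 137340) = 123928 - 1*136274 = 123928 - 136274 = -12346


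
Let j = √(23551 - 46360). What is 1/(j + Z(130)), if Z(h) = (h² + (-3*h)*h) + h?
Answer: -33670/1133691709 - I*√22809/1133691709 ≈ -2.9699e-5 - 1.3322e-7*I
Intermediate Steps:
j = I*√22809 (j = √(-22809) = I*√22809 ≈ 151.03*I)
Z(h) = h - 2*h² (Z(h) = (h² - 3*h²) + h = -2*h² + h = h - 2*h²)
1/(j + Z(130)) = 1/(I*√22809 + 130*(1 - 2*130)) = 1/(I*√22809 + 130*(1 - 260)) = 1/(I*√22809 + 130*(-259)) = 1/(I*√22809 - 33670) = 1/(-33670 + I*√22809)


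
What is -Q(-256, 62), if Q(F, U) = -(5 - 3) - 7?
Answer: 9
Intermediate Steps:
Q(F, U) = -9 (Q(F, U) = -1*2 - 7 = -2 - 7 = -9)
-Q(-256, 62) = -1*(-9) = 9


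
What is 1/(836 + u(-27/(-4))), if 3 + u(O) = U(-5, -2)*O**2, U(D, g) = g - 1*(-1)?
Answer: 16/12599 ≈ 0.0012699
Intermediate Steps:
U(D, g) = 1 + g (U(D, g) = g + 1 = 1 + g)
u(O) = -3 - O**2 (u(O) = -3 + (1 - 2)*O**2 = -3 - O**2)
1/(836 + u(-27/(-4))) = 1/(836 + (-3 - (-27/(-4))**2)) = 1/(836 + (-3 - (-27*(-1/4))**2)) = 1/(836 + (-3 - (27/4)**2)) = 1/(836 + (-3 - 1*729/16)) = 1/(836 + (-3 - 729/16)) = 1/(836 - 777/16) = 1/(12599/16) = 16/12599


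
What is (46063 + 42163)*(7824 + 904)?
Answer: 770036528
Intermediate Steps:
(46063 + 42163)*(7824 + 904) = 88226*8728 = 770036528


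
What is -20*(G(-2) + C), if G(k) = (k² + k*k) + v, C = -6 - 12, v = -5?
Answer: 300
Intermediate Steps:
C = -18
G(k) = -5 + 2*k² (G(k) = (k² + k*k) - 5 = (k² + k²) - 5 = 2*k² - 5 = -5 + 2*k²)
-20*(G(-2) + C) = -20*((-5 + 2*(-2)²) - 18) = -20*((-5 + 2*4) - 18) = -20*((-5 + 8) - 18) = -20*(3 - 18) = -20*(-15) = 300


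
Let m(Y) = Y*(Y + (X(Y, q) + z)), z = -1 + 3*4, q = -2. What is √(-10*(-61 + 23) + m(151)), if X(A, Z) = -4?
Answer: √24238 ≈ 155.69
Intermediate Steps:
z = 11 (z = -1 + 12 = 11)
m(Y) = Y*(7 + Y) (m(Y) = Y*(Y + (-4 + 11)) = Y*(Y + 7) = Y*(7 + Y))
√(-10*(-61 + 23) + m(151)) = √(-10*(-61 + 23) + 151*(7 + 151)) = √(-10*(-38) + 151*158) = √(380 + 23858) = √24238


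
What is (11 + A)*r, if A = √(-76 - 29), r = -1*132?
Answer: -1452 - 132*I*√105 ≈ -1452.0 - 1352.6*I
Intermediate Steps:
r = -132
A = I*√105 (A = √(-105) = I*√105 ≈ 10.247*I)
(11 + A)*r = (11 + I*√105)*(-132) = -1452 - 132*I*√105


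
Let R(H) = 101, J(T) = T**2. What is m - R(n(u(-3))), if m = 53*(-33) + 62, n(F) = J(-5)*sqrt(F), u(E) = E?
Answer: -1788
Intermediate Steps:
n(F) = 25*sqrt(F) (n(F) = (-5)**2*sqrt(F) = 25*sqrt(F))
m = -1687 (m = -1749 + 62 = -1687)
m - R(n(u(-3))) = -1687 - 1*101 = -1687 - 101 = -1788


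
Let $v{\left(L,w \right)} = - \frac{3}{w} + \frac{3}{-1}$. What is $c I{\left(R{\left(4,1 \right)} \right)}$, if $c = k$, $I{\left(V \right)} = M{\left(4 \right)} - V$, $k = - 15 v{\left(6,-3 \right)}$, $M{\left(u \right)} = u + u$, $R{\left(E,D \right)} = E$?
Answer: $120$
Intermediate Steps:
$v{\left(L,w \right)} = -3 - \frac{3}{w}$ ($v{\left(L,w \right)} = - \frac{3}{w} + 3 \left(-1\right) = - \frac{3}{w} - 3 = -3 - \frac{3}{w}$)
$M{\left(u \right)} = 2 u$
$k = 30$ ($k = - 15 \left(-3 - \frac{3}{-3}\right) = - 15 \left(-3 - -1\right) = - 15 \left(-3 + 1\right) = \left(-15\right) \left(-2\right) = 30$)
$I{\left(V \right)} = 8 - V$ ($I{\left(V \right)} = 2 \cdot 4 - V = 8 - V$)
$c = 30$
$c I{\left(R{\left(4,1 \right)} \right)} = 30 \left(8 - 4\right) = 30 \cdot 4 = 120$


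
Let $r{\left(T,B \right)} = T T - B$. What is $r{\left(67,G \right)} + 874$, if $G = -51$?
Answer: $5414$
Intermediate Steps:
$r{\left(T,B \right)} = T^{2} - B$
$r{\left(67,G \right)} + 874 = \left(67^{2} - -51\right) + 874 = \left(4489 + 51\right) + 874 = 4540 + 874 = 5414$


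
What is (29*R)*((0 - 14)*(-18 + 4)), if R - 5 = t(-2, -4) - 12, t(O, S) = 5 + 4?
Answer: 11368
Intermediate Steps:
t(O, S) = 9
R = 2 (R = 5 + (9 - 12) = 5 - 3 = 2)
(29*R)*((0 - 14)*(-18 + 4)) = (29*2)*((0 - 14)*(-18 + 4)) = 58*(-14*(-14)) = 58*196 = 11368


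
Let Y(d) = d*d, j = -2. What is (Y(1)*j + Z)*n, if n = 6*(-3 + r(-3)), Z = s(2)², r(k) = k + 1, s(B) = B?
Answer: -60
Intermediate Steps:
r(k) = 1 + k
Z = 4 (Z = 2² = 4)
n = -30 (n = 6*(-3 + (1 - 3)) = 6*(-3 - 2) = 6*(-5) = -30)
Y(d) = d²
(Y(1)*j + Z)*n = (1²*(-2) + 4)*(-30) = (1*(-2) + 4)*(-30) = (-2 + 4)*(-30) = 2*(-30) = -60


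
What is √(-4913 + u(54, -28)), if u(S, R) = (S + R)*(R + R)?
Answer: I*√6369 ≈ 79.806*I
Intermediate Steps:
u(S, R) = 2*R*(R + S) (u(S, R) = (R + S)*(2*R) = 2*R*(R + S))
√(-4913 + u(54, -28)) = √(-4913 + 2*(-28)*(-28 + 54)) = √(-4913 + 2*(-28)*26) = √(-4913 - 1456) = √(-6369) = I*√6369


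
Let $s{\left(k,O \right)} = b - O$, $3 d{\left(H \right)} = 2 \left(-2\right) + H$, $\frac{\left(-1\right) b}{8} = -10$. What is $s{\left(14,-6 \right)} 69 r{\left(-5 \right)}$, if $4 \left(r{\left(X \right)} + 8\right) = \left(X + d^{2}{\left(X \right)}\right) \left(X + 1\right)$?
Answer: $-71208$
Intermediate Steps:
$b = 80$ ($b = \left(-8\right) \left(-10\right) = 80$)
$d{\left(H \right)} = - \frac{4}{3} + \frac{H}{3}$ ($d{\left(H \right)} = \frac{2 \left(-2\right) + H}{3} = \frac{-4 + H}{3} = - \frac{4}{3} + \frac{H}{3}$)
$s{\left(k,O \right)} = 80 - O$
$r{\left(X \right)} = -8 + \frac{\left(1 + X\right) \left(X + \left(- \frac{4}{3} + \frac{X}{3}\right)^{2}\right)}{4}$ ($r{\left(X \right)} = -8 + \frac{\left(X + \left(- \frac{4}{3} + \frac{X}{3}\right)^{2}\right) \left(X + 1\right)}{4} = -8 + \frac{\left(X + \left(- \frac{4}{3} + \frac{X}{3}\right)^{2}\right) \left(1 + X\right)}{4} = -8 + \frac{\left(1 + X\right) \left(X + \left(- \frac{4}{3} + \frac{X}{3}\right)^{2}\right)}{4}$)
$s{\left(14,-6 \right)} 69 r{\left(-5 \right)} = \left(80 - -6\right) 69 \left(- \frac{68}{9} + \frac{\left(-5\right)^{2}}{18} + \frac{\left(-5\right)^{3}}{36} + \frac{17}{36} \left(-5\right)\right) = \left(80 + 6\right) 69 \left(- \frac{68}{9} + \frac{1}{18} \cdot 25 + \frac{1}{36} \left(-125\right) - \frac{85}{36}\right) = 86 \cdot 69 \left(- \frac{68}{9} + \frac{25}{18} - \frac{125}{36} - \frac{85}{36}\right) = 5934 \left(-12\right) = -71208$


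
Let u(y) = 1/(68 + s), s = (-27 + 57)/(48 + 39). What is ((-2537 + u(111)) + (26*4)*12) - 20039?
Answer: -42272067/1982 ≈ -21328.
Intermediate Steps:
s = 10/29 (s = 30/87 = 30*(1/87) = 10/29 ≈ 0.34483)
u(y) = 29/1982 (u(y) = 1/(68 + 10/29) = 1/(1982/29) = 29/1982)
((-2537 + u(111)) + (26*4)*12) - 20039 = ((-2537 + 29/1982) + (26*4)*12) - 20039 = (-5028305/1982 + 104*12) - 20039 = (-5028305/1982 + 1248) - 20039 = -2554769/1982 - 20039 = -42272067/1982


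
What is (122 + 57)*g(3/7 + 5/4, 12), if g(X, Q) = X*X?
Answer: 395411/784 ≈ 504.35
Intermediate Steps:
g(X, Q) = X**2
(122 + 57)*g(3/7 + 5/4, 12) = (122 + 57)*(3/7 + 5/4)**2 = 179*(3*(1/7) + 5*(1/4))**2 = 179*(3/7 + 5/4)**2 = 179*(47/28)**2 = 179*(2209/784) = 395411/784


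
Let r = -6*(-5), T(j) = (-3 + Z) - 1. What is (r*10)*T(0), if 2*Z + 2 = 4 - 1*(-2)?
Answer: -600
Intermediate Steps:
Z = 2 (Z = -1 + (4 - 1*(-2))/2 = -1 + (4 + 2)/2 = -1 + (1/2)*6 = -1 + 3 = 2)
T(j) = -2 (T(j) = (-3 + 2) - 1 = -1 - 1 = -2)
r = 30 (r = -1*(-30) = 30)
(r*10)*T(0) = (30*10)*(-2) = 300*(-2) = -600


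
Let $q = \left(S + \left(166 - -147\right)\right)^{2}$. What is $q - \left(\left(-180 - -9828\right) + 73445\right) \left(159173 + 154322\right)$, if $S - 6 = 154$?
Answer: $-26049016306$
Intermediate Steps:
$S = 160$ ($S = 6 + 154 = 160$)
$q = 223729$ ($q = \left(160 + \left(166 - -147\right)\right)^{2} = \left(160 + \left(166 + 147\right)\right)^{2} = \left(160 + 313\right)^{2} = 473^{2} = 223729$)
$q - \left(\left(-180 - -9828\right) + 73445\right) \left(159173 + 154322\right) = 223729 - \left(\left(-180 - -9828\right) + 73445\right) \left(159173 + 154322\right) = 223729 - \left(\left(-180 + 9828\right) + 73445\right) 313495 = 223729 - \left(9648 + 73445\right) 313495 = 223729 - 83093 \cdot 313495 = 223729 - 26049240035 = -26049016306$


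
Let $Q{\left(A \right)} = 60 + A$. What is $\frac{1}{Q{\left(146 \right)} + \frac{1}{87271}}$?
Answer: $\frac{87271}{17977827} \approx 0.0048544$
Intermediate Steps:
$\frac{1}{Q{\left(146 \right)} + \frac{1}{87271}} = \frac{1}{\left(60 + 146\right) + \frac{1}{87271}} = \frac{1}{206 + \frac{1}{87271}} = \frac{1}{\frac{17977827}{87271}} = \frac{87271}{17977827}$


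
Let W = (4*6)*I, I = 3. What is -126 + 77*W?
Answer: 5418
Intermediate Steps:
W = 72 (W = (4*6)*3 = 24*3 = 72)
-126 + 77*W = -126 + 77*72 = -126 + 5544 = 5418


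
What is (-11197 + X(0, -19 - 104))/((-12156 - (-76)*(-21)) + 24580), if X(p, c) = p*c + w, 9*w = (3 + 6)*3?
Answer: -5597/5414 ≈ -1.0338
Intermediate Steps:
w = 3 (w = ((3 + 6)*3)/9 = (9*3)/9 = (⅑)*27 = 3)
X(p, c) = 3 + c*p (X(p, c) = p*c + 3 = c*p + 3 = 3 + c*p)
(-11197 + X(0, -19 - 104))/((-12156 - (-76)*(-21)) + 24580) = (-11197 + (3 + (-19 - 104)*0))/((-12156 - (-76)*(-21)) + 24580) = (-11197 + (3 - 123*0))/((-12156 - 1*1596) + 24580) = (-11197 + (3 + 0))/((-12156 - 1596) + 24580) = (-11197 + 3)/(-13752 + 24580) = -11194/10828 = -11194*1/10828 = -5597/5414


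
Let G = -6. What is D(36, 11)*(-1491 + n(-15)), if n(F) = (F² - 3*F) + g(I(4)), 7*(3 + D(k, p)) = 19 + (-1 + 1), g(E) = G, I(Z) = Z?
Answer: 2454/7 ≈ 350.57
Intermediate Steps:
g(E) = -6
D(k, p) = -2/7 (D(k, p) = -3 + (19 + (-1 + 1))/7 = -3 + (19 + 0)/7 = -3 + (⅐)*19 = -3 + 19/7 = -2/7)
n(F) = -6 + F² - 3*F (n(F) = (F² - 3*F) - 6 = -6 + F² - 3*F)
D(36, 11)*(-1491 + n(-15)) = -2*(-1491 + (-6 + (-15)² - 3*(-15)))/7 = -2*(-1491 + (-6 + 225 + 45))/7 = -2*(-1491 + 264)/7 = -2/7*(-1227) = 2454/7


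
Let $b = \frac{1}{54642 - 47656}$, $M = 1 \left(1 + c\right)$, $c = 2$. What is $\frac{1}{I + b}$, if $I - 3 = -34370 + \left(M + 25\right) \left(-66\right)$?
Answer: $- \frac{6986}{252997989} \approx -2.7613 \cdot 10^{-5}$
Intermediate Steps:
$M = 3$ ($M = 1 \left(1 + 2\right) = 1 \cdot 3 = 3$)
$b = \frac{1}{6986} \approx 0.00014314$
$I = -36215$ ($I = 3 - \left(34370 - \left(3 + 25\right) \left(-66\right)\right) = 3 + \left(-34370 + 28 \left(-66\right)\right) = 3 - 36218 = -36215$)
$\frac{1}{I + b} = \frac{1}{-36215 + \frac{1}{6986}} = \frac{1}{- \frac{252997989}{6986}} = - \frac{6986}{252997989}$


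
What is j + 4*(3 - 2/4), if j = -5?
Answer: 5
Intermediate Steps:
j + 4*(3 - 2/4) = -5 + 4*(3 - 2/4) = -5 + 4*(3 - 1*½) = -5 + 4*(3 - ½) = -5 + 4*(5/2) = -5 + 10 = 5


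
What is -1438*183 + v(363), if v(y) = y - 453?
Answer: -263244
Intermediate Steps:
v(y) = -453 + y
-1438*183 + v(363) = -1438*183 + (-453 + 363) = -263154 - 90 = -263244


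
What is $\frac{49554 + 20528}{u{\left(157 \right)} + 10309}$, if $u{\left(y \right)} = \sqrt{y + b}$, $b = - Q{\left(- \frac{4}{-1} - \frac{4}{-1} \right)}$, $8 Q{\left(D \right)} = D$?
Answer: $\frac{55575026}{8175025} - \frac{140164 \sqrt{39}}{106275325} \approx 6.7899$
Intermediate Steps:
$Q{\left(D \right)} = \frac{D}{8}$
$b = -1$ ($b = - \frac{- \frac{4}{-1} - \frac{4}{-1}}{8} = - \frac{\left(-4\right) \left(-1\right) - -4}{8} = - \frac{4 + 4}{8} = - \frac{8}{8} = \left(-1\right) 1 = -1$)
$u{\left(y \right)} = \sqrt{-1 + y}$ ($u{\left(y \right)} = \sqrt{y - 1} = \sqrt{-1 + y}$)
$\frac{49554 + 20528}{u{\left(157 \right)} + 10309} = \frac{49554 + 20528}{\sqrt{-1 + 157} + 10309} = \frac{70082}{\sqrt{156} + 10309} = \frac{70082}{2 \sqrt{39} + 10309} = \frac{70082}{10309 + 2 \sqrt{39}}$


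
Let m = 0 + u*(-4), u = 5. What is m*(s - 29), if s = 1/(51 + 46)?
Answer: 56240/97 ≈ 579.79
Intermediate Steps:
s = 1/97 ≈ 0.010309
m = -20 (m = 0 + 5*(-4) = 0 - 20 = -20)
m*(s - 29) = -20*(1/97 - 29) = -20*(-2812/97) = 56240/97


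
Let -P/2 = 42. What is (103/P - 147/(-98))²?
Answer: 529/7056 ≈ 0.074972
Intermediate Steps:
P = -84 (P = -2*42 = -84)
(103/P - 147/(-98))² = (103/(-84) - 147/(-98))² = (103*(-1/84) - 147*(-1/98))² = (-103/84 + 3/2)² = (23/84)² = 529/7056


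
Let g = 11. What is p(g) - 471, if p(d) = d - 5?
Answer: -465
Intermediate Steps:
p(d) = -5 + d
p(g) - 471 = (-5 + 11) - 471 = 6 - 471 = -465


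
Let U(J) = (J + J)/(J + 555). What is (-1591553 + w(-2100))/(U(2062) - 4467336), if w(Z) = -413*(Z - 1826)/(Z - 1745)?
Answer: 16019030506091/44951949552860 ≈ 0.35636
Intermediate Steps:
U(J) = 2*J/(555 + J) (U(J) = (2*J)/(555 + J) = 2*J/(555 + J))
w(Z) = -413*(-1826 + Z)/(-1745 + Z)
(-1591553 + w(-2100))/(U(2062) - 4467336) = (-1591553 + 413*(1826 - 1*(-2100))/(-1745 - 2100))/(2*2062/(555 + 2062) - 4467336) = (-1591553 + 413*(1826 + 2100)/(-3845))/(2*2062/2617 - 4467336) = (-1591553 + 413*(-1/3845)*3926)/(2*2062*(1/2617) - 4467336) = (-1591553 - 1621438/3845)/(4124/2617 - 4467336) = -6121142723/(3845*(-11691014188/2617)) = -6121142723/3845*(-2617/11691014188) = 16019030506091/44951949552860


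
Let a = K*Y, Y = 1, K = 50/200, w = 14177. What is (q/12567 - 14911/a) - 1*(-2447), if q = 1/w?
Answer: -10190352447722/178162359 ≈ -57197.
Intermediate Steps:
K = ¼ (K = 50*(1/200) = ¼ ≈ 0.25000)
q = 1/14177 ≈ 7.0537e-5
a = ¼ (a = (¼)*1 = ¼ ≈ 0.25000)
(q/12567 - 14911/a) - 1*(-2447) = ((1/14177)/12567 - 14911/¼) - 1*(-2447) = ((1/14177)*(1/12567) - 14911*4) + 2447 = (1/178162359 - 59644) + 2447 = -10626315740195/178162359 + 2447 = -10190352447722/178162359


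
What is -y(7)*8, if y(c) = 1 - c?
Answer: 48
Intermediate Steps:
-y(7)*8 = -(1 - 1*7)*8 = -(1 - 7)*8 = -(-6)*8 = -1*(-48) = 48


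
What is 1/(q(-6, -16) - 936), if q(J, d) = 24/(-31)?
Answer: -31/29040 ≈ -0.0010675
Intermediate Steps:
q(J, d) = -24/31 (q(J, d) = 24*(-1/31) = -24/31)
1/(q(-6, -16) - 936) = 1/(-24/31 - 936) = 1/(-29040/31) = -31/29040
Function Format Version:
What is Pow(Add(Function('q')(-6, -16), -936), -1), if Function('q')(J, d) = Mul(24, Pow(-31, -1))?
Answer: Rational(-31, 29040) ≈ -0.0010675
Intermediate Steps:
Function('q')(J, d) = Rational(-24, 31) (Function('q')(J, d) = Mul(24, Rational(-1, 31)) = Rational(-24, 31))
Pow(Add(Function('q')(-6, -16), -936), -1) = Pow(Add(Rational(-24, 31), -936), -1) = Pow(Rational(-29040, 31), -1) = Rational(-31, 29040)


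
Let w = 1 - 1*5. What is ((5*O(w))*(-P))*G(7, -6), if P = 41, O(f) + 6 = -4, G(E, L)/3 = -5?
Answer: -30750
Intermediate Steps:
w = -4 (w = 1 - 5 = -4)
G(E, L) = -15 (G(E, L) = 3*(-5) = -15)
O(f) = -10 (O(f) = -6 - 4 = -10)
((5*O(w))*(-P))*G(7, -6) = ((5*(-10))*(-1*41))*(-15) = -50*(-41)*(-15) = 2050*(-15) = -30750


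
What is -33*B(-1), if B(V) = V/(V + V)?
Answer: -33/2 ≈ -16.500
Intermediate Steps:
B(V) = ½ (B(V) = V/((2*V)) = (1/(2*V))*V = ½)
-33*B(-1) = -33*½ = -33/2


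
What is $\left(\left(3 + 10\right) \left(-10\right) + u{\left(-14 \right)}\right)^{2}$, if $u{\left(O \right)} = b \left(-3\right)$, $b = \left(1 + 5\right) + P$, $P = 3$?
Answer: $24649$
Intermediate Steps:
$b = 9$ ($b = \left(1 + 5\right) + 3 = 6 + 3 = 9$)
$u{\left(O \right)} = -27$ ($u{\left(O \right)} = 9 \left(-3\right) = -27$)
$\left(\left(3 + 10\right) \left(-10\right) + u{\left(-14 \right)}\right)^{2} = \left(\left(3 + 10\right) \left(-10\right) - 27\right)^{2} = \left(13 \left(-10\right) - 27\right)^{2} = \left(-130 - 27\right)^{2} = \left(-157\right)^{2} = 24649$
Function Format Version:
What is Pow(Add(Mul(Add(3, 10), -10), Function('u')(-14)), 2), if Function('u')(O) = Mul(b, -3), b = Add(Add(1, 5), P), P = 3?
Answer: 24649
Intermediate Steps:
b = 9 (b = Add(Add(1, 5), 3) = Add(6, 3) = 9)
Function('u')(O) = -27 (Function('u')(O) = Mul(9, -3) = -27)
Pow(Add(Mul(Add(3, 10), -10), Function('u')(-14)), 2) = Pow(Add(Mul(Add(3, 10), -10), -27), 2) = Pow(Add(Mul(13, -10), -27), 2) = Pow(Add(-130, -27), 2) = Pow(-157, 2) = 24649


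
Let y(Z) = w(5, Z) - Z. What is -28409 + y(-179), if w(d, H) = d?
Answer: -28225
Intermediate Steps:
y(Z) = 5 - Z
-28409 + y(-179) = -28409 + (5 - 1*(-179)) = -28409 + (5 + 179) = -28409 + 184 = -28225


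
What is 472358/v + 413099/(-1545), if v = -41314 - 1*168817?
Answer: -87534699079/324652395 ≈ -269.63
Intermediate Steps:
v = -210131 (v = -41314 - 168817 = -210131)
472358/v + 413099/(-1545) = 472358/(-210131) + 413099/(-1545) = 472358*(-1/210131) + 413099*(-1/1545) = -472358/210131 - 413099/1545 = -87534699079/324652395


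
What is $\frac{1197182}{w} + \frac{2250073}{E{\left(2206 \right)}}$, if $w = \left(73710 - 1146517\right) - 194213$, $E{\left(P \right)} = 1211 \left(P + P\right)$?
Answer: $- \frac{126627661613}{241771489380} \approx -0.52375$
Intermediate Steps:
$E{\left(P \right)} = 2422 P$ ($E{\left(P \right)} = 1211 \cdot 2 P = 2422 P$)
$w = -1267020$ ($w = \left(73710 - 1146517\right) - 194213 = -1072807 - 194213 = -1267020$)
$\frac{1197182}{w} + \frac{2250073}{E{\left(2206 \right)}} = \frac{1197182}{-1267020} + \frac{2250073}{2422 \cdot 2206} = 1197182 \left(- \frac{1}{1267020}\right) + \frac{2250073}{5342932} = - \frac{598591}{633510} + 2250073 \cdot \frac{1}{5342932} = - \frac{598591}{633510} + \frac{321439}{763276} = - \frac{126627661613}{241771489380}$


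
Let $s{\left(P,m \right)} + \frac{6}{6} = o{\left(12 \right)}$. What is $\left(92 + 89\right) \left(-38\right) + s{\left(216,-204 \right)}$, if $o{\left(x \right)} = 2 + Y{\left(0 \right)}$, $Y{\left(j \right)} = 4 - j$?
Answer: $-6873$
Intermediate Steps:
$o{\left(x \right)} = 6$ ($o{\left(x \right)} = 2 + \left(4 - 0\right) = 2 + \left(4 + 0\right) = 2 + 4 = 6$)
$s{\left(P,m \right)} = 5$ ($s{\left(P,m \right)} = -1 + 6 = 5$)
$\left(92 + 89\right) \left(-38\right) + s{\left(216,-204 \right)} = \left(92 + 89\right) \left(-38\right) + 5 = 181 \left(-38\right) + 5 = -6878 + 5 = -6873$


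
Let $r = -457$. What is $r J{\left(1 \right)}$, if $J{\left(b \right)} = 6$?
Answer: $-2742$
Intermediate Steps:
$r J{\left(1 \right)} = \left(-457\right) 6 = -2742$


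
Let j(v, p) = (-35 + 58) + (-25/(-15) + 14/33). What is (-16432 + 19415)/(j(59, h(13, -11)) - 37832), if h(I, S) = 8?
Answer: -32813/415876 ≈ -0.078901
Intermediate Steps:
j(v, p) = 276/11 (j(v, p) = 23 + (-25*(-1/15) + 14*(1/33)) = 23 + (5/3 + 14/33) = 23 + 23/11 = 276/11)
(-16432 + 19415)/(j(59, h(13, -11)) - 37832) = (-16432 + 19415)/(276/11 - 37832) = 2983/(-415876/11) = 2983*(-11/415876) = -32813/415876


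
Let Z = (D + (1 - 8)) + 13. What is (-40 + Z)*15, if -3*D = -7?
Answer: -475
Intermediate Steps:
D = 7/3 (D = -⅓*(-7) = 7/3 ≈ 2.3333)
Z = 25/3 (Z = (7/3 + (1 - 8)) + 13 = (7/3 - 7) + 13 = -14/3 + 13 = 25/3 ≈ 8.3333)
(-40 + Z)*15 = (-40 + 25/3)*15 = -95/3*15 = -475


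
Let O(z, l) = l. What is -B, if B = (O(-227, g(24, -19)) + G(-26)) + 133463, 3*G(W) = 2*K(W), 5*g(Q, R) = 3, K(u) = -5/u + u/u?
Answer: -26025557/195 ≈ -1.3346e+5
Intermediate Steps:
K(u) = 1 - 5/u (K(u) = -5/u + 1 = 1 - 5/u)
g(Q, R) = ⅗ (g(Q, R) = (⅕)*3 = ⅗)
G(W) = 2*(-5 + W)/(3*W) (G(W) = (2*((-5 + W)/W))/3 = (2*(-5 + W)/W)/3 = 2*(-5 + W)/(3*W))
B = 26025557/195 (B = (⅗ + (⅔)*(-5 - 26)/(-26)) + 133463 = (⅗ + (⅔)*(-1/26)*(-31)) + 133463 = (⅗ + 31/39) + 133463 = 272/195 + 133463 = 26025557/195 ≈ 1.3346e+5)
-B = -1*26025557/195 = -26025557/195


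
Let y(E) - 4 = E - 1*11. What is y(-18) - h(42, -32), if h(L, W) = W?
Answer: 7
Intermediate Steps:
y(E) = -7 + E (y(E) = 4 + (E - 1*11) = 4 + (E - 11) = 4 + (-11 + E) = -7 + E)
y(-18) - h(42, -32) = (-7 - 18) - 1*(-32) = -25 + 32 = 7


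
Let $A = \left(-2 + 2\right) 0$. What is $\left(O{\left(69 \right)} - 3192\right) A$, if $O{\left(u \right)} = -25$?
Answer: $0$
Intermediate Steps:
$A = 0$ ($A = 0 \cdot 0 = 0$)
$\left(O{\left(69 \right)} - 3192\right) A = \left(-25 - 3192\right) 0 = \left(-3217\right) 0 = 0$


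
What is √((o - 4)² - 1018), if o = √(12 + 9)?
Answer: √(-1018 + (4 - √21)²) ≈ 31.901*I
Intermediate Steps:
o = √21 ≈ 4.5826
√((o - 4)² - 1018) = √((√21 - 4)² - 1018) = √((-4 + √21)² - 1018) = √(-1018 + (-4 + √21)²)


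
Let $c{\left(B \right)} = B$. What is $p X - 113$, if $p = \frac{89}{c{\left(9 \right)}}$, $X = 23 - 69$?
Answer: $- \frac{5111}{9} \approx -567.89$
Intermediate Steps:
$X = -46$ ($X = 23 - 69 = -46$)
$p = \frac{89}{9} \approx 9.8889$
$p X - 113 = \frac{89}{9} \left(-46\right) - 113 = - \frac{4094}{9} - 113 = - \frac{5111}{9}$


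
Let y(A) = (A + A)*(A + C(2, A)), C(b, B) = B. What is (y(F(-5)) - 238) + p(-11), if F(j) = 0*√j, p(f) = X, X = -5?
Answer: -243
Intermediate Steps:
p(f) = -5
F(j) = 0
y(A) = 4*A² (y(A) = (A + A)*(A + A) = (2*A)*(2*A) = 4*A²)
(y(F(-5)) - 238) + p(-11) = (4*0² - 238) - 5 = (4*0 - 238) - 5 = (0 - 238) - 5 = -238 - 5 = -243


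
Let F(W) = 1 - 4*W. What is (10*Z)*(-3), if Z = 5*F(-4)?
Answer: -2550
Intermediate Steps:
Z = 85 (Z = 5*(1 - 4*(-4)) = 5*(1 + 16) = 5*17 = 85)
(10*Z)*(-3) = (10*85)*(-3) = 850*(-3) = -2550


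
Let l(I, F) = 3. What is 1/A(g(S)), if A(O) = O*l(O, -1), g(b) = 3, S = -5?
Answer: ⅑ ≈ 0.11111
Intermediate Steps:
A(O) = 3*O (A(O) = O*3 = 3*O)
1/A(g(S)) = 1/(3*3) = 1/9 = ⅑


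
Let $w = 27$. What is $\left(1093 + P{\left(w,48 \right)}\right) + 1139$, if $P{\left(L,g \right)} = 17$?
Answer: $2249$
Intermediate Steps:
$\left(1093 + P{\left(w,48 \right)}\right) + 1139 = \left(1093 + 17\right) + 1139 = 1110 + 1139 = 2249$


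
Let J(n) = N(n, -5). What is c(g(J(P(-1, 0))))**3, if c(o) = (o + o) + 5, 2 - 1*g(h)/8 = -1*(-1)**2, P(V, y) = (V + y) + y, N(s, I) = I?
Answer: 148877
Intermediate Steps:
P(V, y) = V + 2*y
J(n) = -5
g(h) = 24 (g(h) = 16 - (-8)*(-1)**2 = 16 - (-8) = 16 - 8*(-1) = 16 + 8 = 24)
c(o) = 5 + 2*o (c(o) = 2*o + 5 = 5 + 2*o)
c(g(J(P(-1, 0))))**3 = (5 + 2*24)**3 = (5 + 48)**3 = 53**3 = 148877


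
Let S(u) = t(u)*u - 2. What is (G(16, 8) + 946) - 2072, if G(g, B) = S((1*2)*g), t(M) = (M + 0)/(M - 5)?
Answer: -29432/27 ≈ -1090.1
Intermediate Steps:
t(M) = M/(-5 + M)
S(u) = -2 + u**2/(-5 + u) (S(u) = (u/(-5 + u))*u - 2 = u**2/(-5 + u) - 2 = -2 + u**2/(-5 + u))
G(g, B) = (10 - 4*g + 4*g**2)/(-5 + 2*g) (G(g, B) = (10 + ((1*2)*g)**2 - 2*1*2*g)/(-5 + (1*2)*g) = (10 + (2*g)**2 - 4*g)/(-5 + 2*g) = (10 + 4*g**2 - 4*g)/(-5 + 2*g) = (10 - 4*g + 4*g**2)/(-5 + 2*g))
(G(16, 8) + 946) - 2072 = (2*(5 - 2*16 + 2*16**2)/(-5 + 2*16) + 946) - 2072 = (2*(5 - 32 + 2*256)/(-5 + 32) + 946) - 2072 = (2*(5 - 32 + 512)/27 + 946) - 2072 = (2*(1/27)*485 + 946) - 2072 = (970/27 + 946) - 2072 = 26512/27 - 2072 = -29432/27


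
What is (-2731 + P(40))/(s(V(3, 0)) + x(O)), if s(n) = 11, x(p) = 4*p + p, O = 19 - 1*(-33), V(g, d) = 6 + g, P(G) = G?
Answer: -2691/271 ≈ -9.9299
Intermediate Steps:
O = 52 (O = 19 + 33 = 52)
x(p) = 5*p
(-2731 + P(40))/(s(V(3, 0)) + x(O)) = (-2731 + 40)/(11 + 5*52) = -2691/(11 + 260) = -2691/271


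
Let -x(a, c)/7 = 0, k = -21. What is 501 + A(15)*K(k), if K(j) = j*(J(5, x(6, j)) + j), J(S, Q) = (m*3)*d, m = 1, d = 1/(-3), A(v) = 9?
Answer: 4659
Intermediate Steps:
x(a, c) = 0 (x(a, c) = -7*0 = 0)
d = -⅓ (d = 1*(-⅓) = -⅓ ≈ -0.33333)
J(S, Q) = -1 (J(S, Q) = (1*3)*(-⅓) = 3*(-⅓) = -1)
K(j) = j*(-1 + j)
501 + A(15)*K(k) = 501 + 9*(-21*(-1 - 21)) = 501 + 9*(-21*(-22)) = 501 + 9*462 = 501 + 4158 = 4659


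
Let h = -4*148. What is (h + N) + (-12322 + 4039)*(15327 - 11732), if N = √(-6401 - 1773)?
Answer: -29777977 + I*√8174 ≈ -2.9778e+7 + 90.41*I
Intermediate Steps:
N = I*√8174 (N = √(-8174) = I*√8174 ≈ 90.41*I)
h = -592
(h + N) + (-12322 + 4039)*(15327 - 11732) = (-592 + I*√8174) + (-12322 + 4039)*(15327 - 11732) = (-592 + I*√8174) - 8283*3595 = (-592 + I*√8174) - 29777385 = -29777977 + I*√8174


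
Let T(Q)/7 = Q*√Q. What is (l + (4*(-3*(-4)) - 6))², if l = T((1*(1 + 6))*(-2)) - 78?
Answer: -133160 + 7056*I*√14 ≈ -1.3316e+5 + 26401.0*I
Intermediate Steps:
T(Q) = 7*Q^(3/2) (T(Q) = 7*(Q*√Q) = 7*Q^(3/2))
l = -78 - 98*I*√14 (l = 7*((1*(1 + 6))*(-2))^(3/2) - 78 = 7*((1*7)*(-2))^(3/2) - 78 = 7*(7*(-2))^(3/2) - 78 = 7*(-14)^(3/2) - 78 = 7*(-14*I*√14) - 78 = -98*I*√14 - 78 = -78 - 98*I*√14 ≈ -78.0 - 366.68*I)
(l + (4*(-3*(-4)) - 6))² = ((-78 - 98*I*√14) + (4*(-3*(-4)) - 6))² = ((-78 - 98*I*√14) + (4*12 - 6))² = ((-78 - 98*I*√14) + (48 - 6))² = ((-78 - 98*I*√14) + 42)² = (-36 - 98*I*√14)²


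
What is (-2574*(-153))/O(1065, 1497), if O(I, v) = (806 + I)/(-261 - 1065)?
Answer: -522207972/1871 ≈ -2.7911e+5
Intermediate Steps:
O(I, v) = -31/51 - I/1326 (O(I, v) = (806 + I)/(-1326) = (806 + I)*(-1/1326) = -31/51 - I/1326)
(-2574*(-153))/O(1065, 1497) = (-2574*(-153))/(-31/51 - 1/1326*1065) = 393822/(-31/51 - 355/442) = 393822/(-1871/1326) = 393822*(-1326/1871) = -522207972/1871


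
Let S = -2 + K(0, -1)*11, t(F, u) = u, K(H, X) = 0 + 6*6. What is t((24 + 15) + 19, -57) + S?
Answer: 337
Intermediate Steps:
K(H, X) = 36 (K(H, X) = 0 + 36 = 36)
S = 394 (S = -2 + 36*11 = -2 + 396 = 394)
t((24 + 15) + 19, -57) + S = -57 + 394 = 337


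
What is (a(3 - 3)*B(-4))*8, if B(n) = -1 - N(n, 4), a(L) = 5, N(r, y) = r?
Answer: 120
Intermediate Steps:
B(n) = -1 - n
(a(3 - 3)*B(-4))*8 = (5*(-1 - 1*(-4)))*8 = (5*(-1 + 4))*8 = (5*3)*8 = 15*8 = 120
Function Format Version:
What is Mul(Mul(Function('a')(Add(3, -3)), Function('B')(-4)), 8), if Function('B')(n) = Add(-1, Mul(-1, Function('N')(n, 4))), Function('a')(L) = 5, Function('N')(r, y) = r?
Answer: 120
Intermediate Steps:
Function('B')(n) = Add(-1, Mul(-1, n))
Mul(Mul(Function('a')(Add(3, -3)), Function('B')(-4)), 8) = Mul(Mul(5, Add(-1, Mul(-1, -4))), 8) = Mul(Mul(5, Add(-1, 4)), 8) = Mul(Mul(5, 3), 8) = Mul(15, 8) = 120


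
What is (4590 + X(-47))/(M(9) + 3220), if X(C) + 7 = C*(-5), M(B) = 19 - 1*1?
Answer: 2409/1619 ≈ 1.4880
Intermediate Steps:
M(B) = 18 (M(B) = 19 - 1 = 18)
X(C) = -7 - 5*C (X(C) = -7 + C*(-5) = -7 - 5*C)
(4590 + X(-47))/(M(9) + 3220) = (4590 + (-7 - 5*(-47)))/(18 + 3220) = (4590 + (-7 + 235))/3238 = (4590 + 228)*(1/3238) = 4818*(1/3238) = 2409/1619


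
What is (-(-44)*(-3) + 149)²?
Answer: 289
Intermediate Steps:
(-(-44)*(-3) + 149)² = (-11*12 + 149)² = (-132 + 149)² = 17² = 289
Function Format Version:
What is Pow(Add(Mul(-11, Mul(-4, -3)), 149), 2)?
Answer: 289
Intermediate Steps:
Pow(Add(Mul(-11, Mul(-4, -3)), 149), 2) = Pow(Add(Mul(-11, 12), 149), 2) = Pow(Add(-132, 149), 2) = Pow(17, 2) = 289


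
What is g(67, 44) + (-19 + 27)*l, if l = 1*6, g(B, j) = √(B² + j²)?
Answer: 48 + 5*√257 ≈ 128.16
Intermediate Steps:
l = 6
g(67, 44) + (-19 + 27)*l = √(67² + 44²) + (-19 + 27)*6 = √(4489 + 1936) + 8*6 = √6425 + 48 = 5*√257 + 48 = 48 + 5*√257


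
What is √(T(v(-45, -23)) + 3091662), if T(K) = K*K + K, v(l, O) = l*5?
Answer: 3*√349118 ≈ 1772.6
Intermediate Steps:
v(l, O) = 5*l
T(K) = K + K² (T(K) = K² + K = K + K²)
√(T(v(-45, -23)) + 3091662) = √((5*(-45))*(1 + 5*(-45)) + 3091662) = √(-225*(1 - 225) + 3091662) = √(-225*(-224) + 3091662) = √(50400 + 3091662) = √3142062 = 3*√349118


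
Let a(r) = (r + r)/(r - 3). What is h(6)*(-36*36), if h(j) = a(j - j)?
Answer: 0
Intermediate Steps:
a(r) = 2*r/(-3 + r) (a(r) = (2*r)/(-3 + r) = 2*r/(-3 + r))
h(j) = 0 (h(j) = 2*(j - j)/(-3 + (j - j)) = 2*0/(-3 + 0) = 2*0/(-3) = 2*0*(-1/3) = 0)
h(6)*(-36*36) = 0*(-36*36) = 0*(-12*108) = 0*(-1296) = 0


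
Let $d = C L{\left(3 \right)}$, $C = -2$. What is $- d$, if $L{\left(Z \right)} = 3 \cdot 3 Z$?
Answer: $54$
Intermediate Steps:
$L{\left(Z \right)} = 9 Z$
$d = -54$ ($d = - 2 \cdot 9 \cdot 3 = \left(-2\right) 27 = -54$)
$- d = \left(-1\right) \left(-54\right) = 54$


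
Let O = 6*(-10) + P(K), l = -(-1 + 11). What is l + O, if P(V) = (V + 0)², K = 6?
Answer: -34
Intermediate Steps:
P(V) = V²
l = -10 (l = -1*10 = -10)
O = -24 (O = 6*(-10) + 6² = -60 + 36 = -24)
l + O = -10 - 24 = -34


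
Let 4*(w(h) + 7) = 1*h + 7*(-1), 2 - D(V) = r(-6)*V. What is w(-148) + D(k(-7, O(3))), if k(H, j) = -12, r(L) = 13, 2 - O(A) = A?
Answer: 449/4 ≈ 112.25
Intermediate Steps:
O(A) = 2 - A
D(V) = 2 - 13*V
w(h) = -35/4 + h/4 (w(h) = -7 + (1*h + 7*(-1))/4 = -7 + (h - 7)/4 = -7 + (-7 + h)/4 = -7 + (-7/4 + h/4) = -35/4 + h/4)
w(-148) + D(k(-7, O(3))) = (-35/4 + (¼)*(-148)) + (2 - 13*(-12)) = (-35/4 - 37) + (2 + 156) = -183/4 + 158 = 449/4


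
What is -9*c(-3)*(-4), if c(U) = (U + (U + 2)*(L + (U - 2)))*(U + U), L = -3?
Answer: -1080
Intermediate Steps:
c(U) = 2*U*(U + (-5 + U)*(2 + U)) (c(U) = (U + (U + 2)*(-3 + (U - 2)))*(U + U) = (U + (2 + U)*(-3 + (-2 + U)))*(2*U) = (U + (2 + U)*(-5 + U))*(2*U) = (U + (-5 + U)*(2 + U))*(2*U) = 2*U*(U + (-5 + U)*(2 + U)))
-9*c(-3)*(-4) = -18*(-3)*(-10 + (-3)**2 - 2*(-3))*(-4) = -18*(-3)*(-10 + 9 + 6)*(-4) = -18*(-3)*5*(-4) = -9*(-30)*(-4) = 270*(-4) = -1080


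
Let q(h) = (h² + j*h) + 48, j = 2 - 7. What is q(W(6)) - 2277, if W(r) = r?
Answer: -2223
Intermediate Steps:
j = -5
q(h) = 48 + h² - 5*h (q(h) = (h² - 5*h) + 48 = 48 + h² - 5*h)
q(W(6)) - 2277 = (48 + 6² - 5*6) - 2277 = (48 + 36 - 30) - 2277 = 54 - 2277 = -2223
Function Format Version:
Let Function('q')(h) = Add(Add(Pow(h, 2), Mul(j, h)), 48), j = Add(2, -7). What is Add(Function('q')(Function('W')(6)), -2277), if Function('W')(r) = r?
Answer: -2223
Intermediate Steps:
j = -5
Function('q')(h) = Add(48, Pow(h, 2), Mul(-5, h)) (Function('q')(h) = Add(Add(Pow(h, 2), Mul(-5, h)), 48) = Add(48, Pow(h, 2), Mul(-5, h)))
Add(Function('q')(Function('W')(6)), -2277) = Add(Add(48, Pow(6, 2), Mul(-5, 6)), -2277) = Add(Add(48, 36, -30), -2277) = Add(54, -2277) = -2223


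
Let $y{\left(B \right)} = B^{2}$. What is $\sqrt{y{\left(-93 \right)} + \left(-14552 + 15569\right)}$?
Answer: $3 \sqrt{1074} \approx 98.316$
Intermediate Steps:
$\sqrt{y{\left(-93 \right)} + \left(-14552 + 15569\right)} = \sqrt{\left(-93\right)^{2} + \left(-14552 + 15569\right)} = \sqrt{8649 + 1017} = \sqrt{9666} = 3 \sqrt{1074}$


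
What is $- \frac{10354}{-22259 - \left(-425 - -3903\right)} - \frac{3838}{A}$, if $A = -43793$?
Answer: $\frac{552211328}{1127100441} \approx 0.48994$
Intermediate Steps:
$- \frac{10354}{-22259 - \left(-425 - -3903\right)} - \frac{3838}{A} = - \frac{10354}{-22259 - \left(-425 - -3903\right)} - \frac{3838}{-43793} = - \frac{10354}{-22259 - \left(-425 + 3903\right)} - - \frac{3838}{43793} = - \frac{10354}{-22259 - 3478} + \frac{3838}{43793} = - \frac{10354}{-25737} + \frac{3838}{43793} = \left(-10354\right) \left(- \frac{1}{25737}\right) + \frac{3838}{43793} = \frac{10354}{25737} + \frac{3838}{43793} = \frac{552211328}{1127100441}$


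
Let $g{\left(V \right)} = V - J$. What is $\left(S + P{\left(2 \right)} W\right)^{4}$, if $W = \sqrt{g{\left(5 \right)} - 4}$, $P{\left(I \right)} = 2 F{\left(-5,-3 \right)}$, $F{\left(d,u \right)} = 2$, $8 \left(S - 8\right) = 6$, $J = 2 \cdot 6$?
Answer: $\frac{\left(35 + 16 i \sqrt{11}\right)^{4}}{256} \approx -44012.0 - 46172.0 i$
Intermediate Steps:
$J = 12$
$S = \frac{35}{4}$ ($S = 8 + \frac{1}{8} \cdot 6 = 8 + \frac{3}{4} = \frac{35}{4} \approx 8.75$)
$g{\left(V \right)} = -12 + V$ ($g{\left(V \right)} = V - 12 = -12 + V$)
$P{\left(I \right)} = 4$ ($P{\left(I \right)} = 2 \cdot 2 = 4$)
$W = i \sqrt{11}$ ($W = \sqrt{\left(-12 + 5\right) - 4} = \sqrt{-7 - 4} = \sqrt{-11} = i \sqrt{11} \approx 3.3166 i$)
$\left(S + P{\left(2 \right)} W\right)^{4} = \left(\frac{35}{4} + 4 i \sqrt{11}\right)^{4}$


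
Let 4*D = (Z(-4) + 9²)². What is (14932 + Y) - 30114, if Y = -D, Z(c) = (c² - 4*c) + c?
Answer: -72609/4 ≈ -18152.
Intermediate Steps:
Z(c) = c² - 3*c
D = 11881/4 (D = (-4*(-3 - 4) + 9²)²/4 = (-4*(-7) + 81)²/4 = (28 + 81)²/4 = (¼)*109² = (¼)*11881 = 11881/4 ≈ 2970.3)
Y = -11881/4 (Y = -1*11881/4 = -11881/4 ≈ -2970.3)
(14932 + Y) - 30114 = (14932 - 11881/4) - 30114 = 47847/4 - 30114 = -72609/4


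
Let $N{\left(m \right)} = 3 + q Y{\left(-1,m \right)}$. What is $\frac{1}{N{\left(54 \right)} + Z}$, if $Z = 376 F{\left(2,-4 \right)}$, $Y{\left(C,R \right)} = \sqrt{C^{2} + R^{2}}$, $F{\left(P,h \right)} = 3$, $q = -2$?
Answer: $\frac{1131}{1267493} + \frac{2 \sqrt{2917}}{1267493} \approx 0.00097753$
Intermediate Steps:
$N{\left(m \right)} = 3 - 2 \sqrt{1 + m^{2}}$ ($N{\left(m \right)} = 3 - 2 \sqrt{\left(-1\right)^{2} + m^{2}} = 3 - 2 \sqrt{1 + m^{2}}$)
$Z = 1128$ ($Z = 376 \cdot 3 = 1128$)
$\frac{1}{N{\left(54 \right)} + Z} = \frac{1}{\left(3 - 2 \sqrt{1 + 54^{2}}\right) + 1128} = \frac{1}{\left(3 - 2 \sqrt{1 + 2916}\right) + 1128} = \frac{1}{\left(3 - 2 \sqrt{2917}\right) + 1128} = \frac{1}{1131 - 2 \sqrt{2917}}$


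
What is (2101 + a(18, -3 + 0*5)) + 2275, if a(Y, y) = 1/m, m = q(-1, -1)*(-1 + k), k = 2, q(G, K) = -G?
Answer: 4377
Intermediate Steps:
m = 1 (m = (-1*(-1))*(-1 + 2) = 1*1 = 1)
a(Y, y) = 1 (a(Y, y) = 1/1 = 1)
(2101 + a(18, -3 + 0*5)) + 2275 = (2101 + 1) + 2275 = 2102 + 2275 = 4377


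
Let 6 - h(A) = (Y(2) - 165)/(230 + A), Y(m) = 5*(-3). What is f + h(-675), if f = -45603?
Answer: -4058169/89 ≈ -45597.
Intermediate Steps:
Y(m) = -15
h(A) = 6 + 180/(230 + A) (h(A) = 6 - (-15 - 165)/(230 + A) = 6 - (-180)/(230 + A) = 6 + 180/(230 + A))
f + h(-675) = -45603 + 6*(260 - 675)/(230 - 675) = -45603 + 6*(-415)/(-445) = -45603 + 6*(-1/445)*(-415) = -45603 + 498/89 = -4058169/89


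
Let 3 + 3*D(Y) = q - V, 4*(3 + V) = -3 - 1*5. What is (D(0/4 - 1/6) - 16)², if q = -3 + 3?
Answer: 2116/9 ≈ 235.11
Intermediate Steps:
q = 0
V = -5 (V = -3 + (-3 - 1*5)/4 = -3 + (-3 - 5)/4 = -3 + (¼)*(-8) = -3 - 2 = -5)
D(Y) = ⅔ (D(Y) = -1 + (0 - 1*(-5))/3 = -1 + (0 + 5)/3 = -1 + (⅓)*5 = -1 + 5/3 = ⅔)
(D(0/4 - 1/6) - 16)² = (⅔ - 16)² = (-46/3)² = 2116/9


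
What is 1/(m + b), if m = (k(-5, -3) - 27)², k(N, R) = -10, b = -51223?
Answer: -1/49854 ≈ -2.0059e-5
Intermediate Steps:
m = 1369 (m = (-10 - 27)² = (-37)² = 1369)
1/(m + b) = 1/(1369 - 51223) = 1/(-49854) = -1/49854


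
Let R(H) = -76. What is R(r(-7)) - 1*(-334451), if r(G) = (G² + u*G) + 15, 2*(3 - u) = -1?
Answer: 334375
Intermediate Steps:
u = 7/2 (u = 3 - ½*(-1) = 3 + ½ = 7/2 ≈ 3.5000)
r(G) = 15 + G² + 7*G/2 (r(G) = (G² + 7*G/2) + 15 = 15 + G² + 7*G/2)
R(r(-7)) - 1*(-334451) = -76 - 1*(-334451) = -76 + 334451 = 334375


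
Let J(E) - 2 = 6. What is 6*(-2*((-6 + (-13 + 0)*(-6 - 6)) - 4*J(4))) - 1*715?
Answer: -2131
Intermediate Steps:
J(E) = 8 (J(E) = 2 + 6 = 8)
6*(-2*((-6 + (-13 + 0)*(-6 - 6)) - 4*J(4))) - 1*715 = 6*(-2*((-6 + (-13 + 0)*(-6 - 6)) - 4*8)) - 1*715 = 6*(-2*((-6 - 13*(-12)) - 32)) - 715 = 6*(-2*((-6 + 156) - 32)) - 715 = 6*(-2*(150 - 32)) - 715 = 6*(-2*118) - 715 = 6*(-236) - 715 = -1416 - 715 = -2131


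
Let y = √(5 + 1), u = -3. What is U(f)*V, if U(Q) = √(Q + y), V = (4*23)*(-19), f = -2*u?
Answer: -1748*√(6 + √6) ≈ -5081.1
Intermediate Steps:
y = √6 ≈ 2.4495
f = 6 (f = -2*(-3) = 6)
V = -1748 (V = 92*(-19) = -1748)
U(Q) = √(Q + √6)
U(f)*V = √(6 + √6)*(-1748) = -1748*√(6 + √6)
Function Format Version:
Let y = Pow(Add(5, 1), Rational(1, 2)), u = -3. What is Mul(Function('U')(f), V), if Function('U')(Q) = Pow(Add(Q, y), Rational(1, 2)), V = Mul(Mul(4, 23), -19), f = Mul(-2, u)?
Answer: Mul(-1748, Pow(Add(6, Pow(6, Rational(1, 2))), Rational(1, 2))) ≈ -5081.1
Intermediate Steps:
y = Pow(6, Rational(1, 2)) ≈ 2.4495
f = 6 (f = Mul(-2, -3) = 6)
V = -1748 (V = Mul(92, -19) = -1748)
Function('U')(Q) = Pow(Add(Q, Pow(6, Rational(1, 2))), Rational(1, 2))
Mul(Function('U')(f), V) = Mul(Pow(Add(6, Pow(6, Rational(1, 2))), Rational(1, 2)), -1748) = Mul(-1748, Pow(Add(6, Pow(6, Rational(1, 2))), Rational(1, 2)))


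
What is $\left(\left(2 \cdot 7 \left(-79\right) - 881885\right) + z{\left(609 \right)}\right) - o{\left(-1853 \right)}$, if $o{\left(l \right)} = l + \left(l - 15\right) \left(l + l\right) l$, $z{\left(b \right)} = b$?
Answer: $12827082695$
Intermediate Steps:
$o{\left(l \right)} = l + 2 l^{2} \left(-15 + l\right)$ ($o{\left(l \right)} = l + \left(-15 + l\right) 2 l l = l + 2 l \left(-15 + l\right) l = l + 2 l^{2} \left(-15 + l\right)$)
$\left(\left(2 \cdot 7 \left(-79\right) - 881885\right) + z{\left(609 \right)}\right) - o{\left(-1853 \right)} = \left(\left(2 \cdot 7 \left(-79\right) - 881885\right) + 609\right) - - 1853 \left(1 - -55590 + 2 \left(-1853\right)^{2}\right) = \left(\left(14 \left(-79\right) - 881885\right) + 609\right) - - 1853 \left(1 + 55590 + 2 \cdot 3433609\right) = \left(\left(-1106 - 881885\right) + 609\right) - - 1853 \left(1 + 55590 + 6867218\right) = \left(-882991 + 609\right) - \left(-1853\right) 6922809 = -882382 - -12827965077 = -882382 + 12827965077 = 12827082695$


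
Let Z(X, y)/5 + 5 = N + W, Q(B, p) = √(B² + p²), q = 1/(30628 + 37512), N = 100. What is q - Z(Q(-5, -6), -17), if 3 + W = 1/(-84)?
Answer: -164536801/357735 ≈ -459.94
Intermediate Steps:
W = -253/84 (W = -3 + 1/(-84) = -3 - 1/84 = -253/84 ≈ -3.0119)
q = 1/68140 ≈ 1.4676e-5
Z(X, y) = 38635/84 (Z(X, y) = -25 + 5*(100 - 253/84) = -25 + 5*(8147/84) = -25 + 40735/84 = 38635/84)
q - Z(Q(-5, -6), -17) = 1/68140 - 1*38635/84 = 1/68140 - 38635/84 = -164536801/357735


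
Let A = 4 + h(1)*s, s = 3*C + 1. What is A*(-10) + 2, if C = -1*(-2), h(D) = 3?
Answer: -248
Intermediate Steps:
C = 2
s = 7 (s = 3*2 + 1 = 6 + 1 = 7)
A = 25 (A = 4 + 3*7 = 4 + 21 = 25)
A*(-10) + 2 = 25*(-10) + 2 = -250 + 2 = -248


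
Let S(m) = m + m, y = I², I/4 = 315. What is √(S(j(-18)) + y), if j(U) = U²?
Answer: 18*√4902 ≈ 1260.3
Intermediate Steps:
I = 1260 (I = 4*315 = 1260)
y = 1587600 (y = 1260² = 1587600)
S(m) = 2*m
√(S(j(-18)) + y) = √(2*(-18)² + 1587600) = √(2*324 + 1587600) = √(648 + 1587600) = √1588248 = 18*√4902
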